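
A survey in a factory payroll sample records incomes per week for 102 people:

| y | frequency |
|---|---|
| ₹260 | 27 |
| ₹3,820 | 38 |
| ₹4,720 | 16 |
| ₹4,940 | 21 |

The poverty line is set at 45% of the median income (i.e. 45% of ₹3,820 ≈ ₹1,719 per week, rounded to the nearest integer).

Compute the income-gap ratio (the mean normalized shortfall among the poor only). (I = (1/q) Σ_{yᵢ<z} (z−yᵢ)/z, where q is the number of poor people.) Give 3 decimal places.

0.849

Below z: 27×₹260 (q = 27 of N = 102).
Shortfall ratios (z−y)/z: 0.8487 (×27); sum = 22.916230.
I averages over the q = 27 poor units only: 22.916230 / 27 = 0.849.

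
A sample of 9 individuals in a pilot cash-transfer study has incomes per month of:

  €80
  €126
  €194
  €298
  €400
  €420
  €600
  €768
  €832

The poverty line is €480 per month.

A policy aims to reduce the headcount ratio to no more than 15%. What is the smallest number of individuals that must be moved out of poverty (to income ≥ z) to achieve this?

6 of the 9 individuals are poor, so H = 6/9 = 0.667.
A headcount ratio of at most 15% allows at most ⌊0.15 × 9⌋ = 1 poor individuals.
So at least 6 − 1 = 5 must be lifted.

5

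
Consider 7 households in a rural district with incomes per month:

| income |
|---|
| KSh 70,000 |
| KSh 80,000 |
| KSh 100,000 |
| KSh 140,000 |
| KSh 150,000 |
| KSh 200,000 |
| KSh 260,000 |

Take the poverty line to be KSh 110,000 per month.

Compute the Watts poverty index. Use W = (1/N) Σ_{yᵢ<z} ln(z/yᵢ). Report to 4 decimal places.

0.1237

Incomes under z: KSh 70,000, KSh 80,000, KSh 100,000 (q = 3 of N = 7).
ln(z/y) terms: ln(110000/70000) = 0.4520; ln(110000/80000) = 0.3185; ln(110000/100000) = 0.0953.
W = 0.865749 / 7 = 0.1237.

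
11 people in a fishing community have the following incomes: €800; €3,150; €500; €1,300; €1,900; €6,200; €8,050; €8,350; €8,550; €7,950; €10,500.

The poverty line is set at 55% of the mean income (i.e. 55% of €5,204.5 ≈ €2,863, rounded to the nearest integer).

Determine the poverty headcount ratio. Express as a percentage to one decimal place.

36.4%

4 of the 11 people have income below €2,863.
H = 4/11 = 36.4%.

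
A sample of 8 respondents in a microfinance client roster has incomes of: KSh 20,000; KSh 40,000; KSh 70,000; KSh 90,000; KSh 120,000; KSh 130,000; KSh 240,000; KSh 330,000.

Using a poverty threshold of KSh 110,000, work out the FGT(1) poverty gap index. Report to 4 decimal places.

0.2500

Below the line: KSh 20,000, KSh 40,000, KSh 70,000, KSh 90,000 (q = 4 of N = 8).
Relative gaps: (110000−20000)/110000 = 0.8182; (110000−40000)/110000 = 0.6364; (110000−70000)/110000 = 0.3636; (110000−90000)/110000 = 0.1818.
Sum of shortfalls = 2.000000; P₁ averages over all N: 2.000000 / 8 = 0.2500.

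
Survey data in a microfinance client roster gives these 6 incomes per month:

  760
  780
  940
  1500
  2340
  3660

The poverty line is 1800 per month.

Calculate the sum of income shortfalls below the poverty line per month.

3220

Below the line: 760, 780, 940, 1500 (q = 4 of N = 6).
Individual gaps: 1800−760 = 1040; 1800−780 = 1020; 1800−940 = 860; 1800−1500 = 300.
Aggregate gap = 3220.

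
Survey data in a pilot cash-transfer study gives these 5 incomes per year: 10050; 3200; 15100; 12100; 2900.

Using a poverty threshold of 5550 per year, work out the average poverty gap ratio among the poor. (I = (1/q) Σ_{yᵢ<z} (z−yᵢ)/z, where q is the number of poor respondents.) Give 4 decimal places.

Incomes under z: 2900, 3200 (q = 2 of N = 5).
Relative gaps: 0.4775, 0.4234; sum = 0.900901.
The income-gap ratio divides by q (the poor only): 0.900901 / 2 = 0.4505.

0.4505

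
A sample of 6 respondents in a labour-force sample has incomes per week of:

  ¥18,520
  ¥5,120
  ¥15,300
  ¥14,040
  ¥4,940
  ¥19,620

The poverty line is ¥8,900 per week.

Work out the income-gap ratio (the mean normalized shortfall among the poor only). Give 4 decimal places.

Below the line: ¥4,940, ¥5,120 (q = 2 of N = 6).
Shortfall ratios (z−y)/z: 0.4449, 0.4247; sum = 0.869663.
The income-gap ratio divides by q (the poor only): 0.869663 / 2 = 0.4348.

0.4348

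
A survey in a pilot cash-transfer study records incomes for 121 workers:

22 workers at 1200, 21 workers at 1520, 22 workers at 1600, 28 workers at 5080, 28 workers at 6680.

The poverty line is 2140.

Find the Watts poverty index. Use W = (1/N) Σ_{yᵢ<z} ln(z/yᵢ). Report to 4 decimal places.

0.2174

Below z: 22×1200, 21×1520, 22×1600 (q = 65 of N = 121).
Log shortfalls: ln(2140/1200) = 0.5785 (×22); ln(2140/1520) = 0.3421 (×21); ln(2140/1600) = 0.2908 (×22).
W = 26.308308 / 121 = 0.2174.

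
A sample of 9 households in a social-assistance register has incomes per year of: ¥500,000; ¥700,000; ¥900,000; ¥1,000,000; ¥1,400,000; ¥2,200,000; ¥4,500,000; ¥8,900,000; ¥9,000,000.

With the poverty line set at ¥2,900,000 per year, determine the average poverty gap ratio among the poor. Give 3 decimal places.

Below the line: ¥500,000, ¥700,000, ¥900,000, ¥1,000,000, ¥1,400,000, ¥2,200,000 (q = 6 of N = 9).
Relative gaps: 0.8276, 0.7586, 0.6897, 0.6552, 0.5172, 0.2414; sum = 3.689655.
I averages over the q = 6 poor units only: 3.689655 / 6 = 0.615.

0.615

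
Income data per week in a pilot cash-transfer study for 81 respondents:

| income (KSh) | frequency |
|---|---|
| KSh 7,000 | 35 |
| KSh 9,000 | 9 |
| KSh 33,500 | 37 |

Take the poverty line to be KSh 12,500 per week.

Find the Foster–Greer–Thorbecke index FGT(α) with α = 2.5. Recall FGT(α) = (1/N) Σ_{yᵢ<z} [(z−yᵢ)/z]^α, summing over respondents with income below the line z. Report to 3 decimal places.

0.060

Poor units: 35×KSh 7,000, 9×KSh 9,000 (q = 44 of N = 81).
Shortfall ratios: (12500−7000)/12500 = 0.4400 (×35); (12500−9000)/12500 = 0.2800 (×9).
Raised to α = 2.5: 0.12842 (×35); 0.04149 (×9).
Sum = 4.868058; FGT(2.5) = 4.868058 / 81 = 0.060.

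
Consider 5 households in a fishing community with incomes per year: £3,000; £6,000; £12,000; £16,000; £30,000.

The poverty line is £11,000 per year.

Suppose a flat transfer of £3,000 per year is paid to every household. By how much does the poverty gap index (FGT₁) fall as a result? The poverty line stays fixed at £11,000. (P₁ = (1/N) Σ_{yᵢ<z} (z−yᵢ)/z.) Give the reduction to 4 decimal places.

Before: below the line — £3,000, £6,000; poverty gap index (FGT₁) = 0.236364.
After the £3,000 transfer: below the line — £6,000, £9,000; poverty gap index (FGT₁) = 0.127273.
Reduction = 0.236364 − 0.127273 = 0.1091.

0.1091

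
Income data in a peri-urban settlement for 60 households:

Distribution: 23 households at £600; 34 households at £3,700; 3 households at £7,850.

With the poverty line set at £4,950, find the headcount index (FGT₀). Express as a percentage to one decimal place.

57 of the 60 households have income below £4,950.
H = 57/60 = 95.0%.

95.0%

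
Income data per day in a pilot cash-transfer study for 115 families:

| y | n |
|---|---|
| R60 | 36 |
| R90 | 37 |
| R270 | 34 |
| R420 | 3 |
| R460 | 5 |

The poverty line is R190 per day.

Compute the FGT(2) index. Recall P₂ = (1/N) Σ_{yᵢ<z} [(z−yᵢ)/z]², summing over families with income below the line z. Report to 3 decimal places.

0.236

Below the line: 36×R60, 37×R90 (q = 73 of N = 115).
Relative gaps: (190−60)/190 = 0.6842 (×36); (190−90)/190 = 0.5263 (×37).
Squared: 0.4681 (×36); 0.2770 (×37).
Sum = 27.102493; P₂ = 27.102493 / 115 = 0.236.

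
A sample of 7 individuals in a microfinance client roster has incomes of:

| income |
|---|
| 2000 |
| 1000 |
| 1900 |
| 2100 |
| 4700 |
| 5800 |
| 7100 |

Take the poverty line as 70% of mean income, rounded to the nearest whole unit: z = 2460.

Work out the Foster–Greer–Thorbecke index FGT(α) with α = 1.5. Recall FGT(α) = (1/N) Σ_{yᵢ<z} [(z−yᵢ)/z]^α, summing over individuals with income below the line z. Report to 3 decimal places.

0.100

Incomes under z: 1000, 1900, 2000, 2100 (q = 4 of N = 7).
Relative gaps: (2460−1000)/2460 = 0.5935; (2460−1900)/2460 = 0.2276; (2460−2000)/2460 = 0.1870; (2460−2100)/2460 = 0.1463.
Raised to α = 1.5: 0.45722; 0.10861; 0.08086; 0.05598.
Sum = 0.702676; FGT(1.5) = 0.702676 / 7 = 0.100.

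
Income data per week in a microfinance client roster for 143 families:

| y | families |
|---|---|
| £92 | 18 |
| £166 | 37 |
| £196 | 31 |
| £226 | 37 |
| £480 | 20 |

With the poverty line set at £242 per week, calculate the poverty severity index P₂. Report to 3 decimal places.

Incomes under z: 18×£92, 37×£166, 31×£196, 37×£226 (q = 123 of N = 143).
Gap ratios (z−y)/z: (242−92)/242 = 0.6198 (×18); (242−166)/242 = 0.3140 (×37); (242−196)/242 = 0.1901 (×31); (242−226)/242 = 0.0661 (×37).
Squared: 0.3842 (×18); 0.0986 (×37); 0.0361 (×31); 0.0044 (×37).
Sum = 11.846527; P₂ = 11.846527 / 143 = 0.083.

0.083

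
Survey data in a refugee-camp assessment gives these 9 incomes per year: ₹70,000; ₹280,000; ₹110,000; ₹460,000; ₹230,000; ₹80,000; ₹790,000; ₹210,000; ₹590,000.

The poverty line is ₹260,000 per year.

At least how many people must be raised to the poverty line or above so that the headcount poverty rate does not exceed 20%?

4

5 of the 9 people are poor, so H = 5/9 = 0.556.
A headcount ratio of at most 20% allows at most ⌊0.20 × 9⌋ = 1 poor people.
So at least 5 − 1 = 4 must be lifted.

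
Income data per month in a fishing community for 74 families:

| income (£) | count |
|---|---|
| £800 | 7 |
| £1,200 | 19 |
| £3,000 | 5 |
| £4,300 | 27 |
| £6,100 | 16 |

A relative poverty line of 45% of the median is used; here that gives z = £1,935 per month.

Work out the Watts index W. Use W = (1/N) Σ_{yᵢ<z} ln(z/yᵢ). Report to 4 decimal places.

Poor units: 7×£800, 19×£1,200 (q = 26 of N = 74).
Log shortfalls: ln(1935/800) = 0.8833 (×7); ln(1935/1200) = 0.4778 (×19).
W = 15.260686 / 74 = 0.2062.

0.2062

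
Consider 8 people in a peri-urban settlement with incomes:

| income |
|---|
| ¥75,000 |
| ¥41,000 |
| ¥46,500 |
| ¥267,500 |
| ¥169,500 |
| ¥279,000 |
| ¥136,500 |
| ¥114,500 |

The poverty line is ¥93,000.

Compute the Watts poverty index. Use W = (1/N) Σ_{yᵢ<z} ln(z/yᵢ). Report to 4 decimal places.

Below z: ¥41,000, ¥46,500, ¥75,000 (q = 3 of N = 8).
Log shortfalls: ln(93000/41000) = 0.8190; ln(93000/46500) = 0.6931; ln(93000/75000) = 0.2151.
W = 1.727286 / 8 = 0.2159.

0.2159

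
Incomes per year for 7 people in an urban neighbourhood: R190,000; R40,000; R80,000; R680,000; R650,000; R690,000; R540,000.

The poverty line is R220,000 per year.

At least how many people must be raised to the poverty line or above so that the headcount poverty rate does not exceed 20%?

2

3 of the 7 people are poor, so H = 3/7 = 0.429.
A headcount ratio of at most 20% allows at most ⌊0.20 × 7⌋ = 1 poor people.
So at least 3 − 1 = 2 must be lifted.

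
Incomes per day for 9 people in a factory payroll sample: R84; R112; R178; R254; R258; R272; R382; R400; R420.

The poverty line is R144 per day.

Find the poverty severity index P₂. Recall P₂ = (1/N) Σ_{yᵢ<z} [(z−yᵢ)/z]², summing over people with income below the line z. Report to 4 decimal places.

0.0248

Incomes under z: R84, R112 (q = 2 of N = 9).
Normalized shortfalls: (144−84)/144 = 0.4167; (144−112)/144 = 0.2222.
Squared: 0.1736; 0.0494.
Sum = 0.222994; P₂ = 0.222994 / 9 = 0.0248.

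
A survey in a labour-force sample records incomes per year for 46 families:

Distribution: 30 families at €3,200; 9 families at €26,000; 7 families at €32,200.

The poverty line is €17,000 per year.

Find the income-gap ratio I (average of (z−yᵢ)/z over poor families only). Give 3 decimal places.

0.812

Below z: 30×€3,200 (q = 30 of N = 46).
Shortfall ratios (z−y)/z: 0.8118 (×30); sum = 24.352941.
The income-gap ratio divides by q (the poor only): 24.352941 / 30 = 0.812.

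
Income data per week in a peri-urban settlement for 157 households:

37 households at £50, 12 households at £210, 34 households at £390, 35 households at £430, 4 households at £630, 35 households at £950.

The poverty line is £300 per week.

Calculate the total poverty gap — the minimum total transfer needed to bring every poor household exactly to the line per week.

£10,330

Below z: 37×£50, 12×£210 (q = 49 of N = 157).
Individual gaps: 37×(300−50) = 9250; 12×(300−210) = 1080.
Aggregate gap = £10,330.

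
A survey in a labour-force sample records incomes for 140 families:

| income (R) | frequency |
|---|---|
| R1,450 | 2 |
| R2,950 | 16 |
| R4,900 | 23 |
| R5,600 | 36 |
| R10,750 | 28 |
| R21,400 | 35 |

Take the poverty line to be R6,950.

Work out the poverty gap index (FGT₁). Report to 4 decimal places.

Below z: 2×R1,450, 16×R2,950, 23×R4,900, 36×R5,600 (q = 77 of N = 140).
Shortfall ratios: (6950−1450)/6950 = 0.7914 (×2); (6950−2950)/6950 = 0.5755 (×16); (6950−4900)/6950 = 0.2950 (×23); (6950−5600)/6950 = 0.1942 (×36).
Σ = 24.568345. Dividing by the full population N = 140 gives P₁ = 0.1755.

0.1755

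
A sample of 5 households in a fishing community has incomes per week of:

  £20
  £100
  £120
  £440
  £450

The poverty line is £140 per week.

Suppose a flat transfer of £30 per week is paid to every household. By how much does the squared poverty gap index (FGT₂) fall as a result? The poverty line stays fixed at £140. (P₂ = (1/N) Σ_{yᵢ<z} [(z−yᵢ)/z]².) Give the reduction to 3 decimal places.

0.084

Before: below the line — £20, £100, £120; squared poverty gap index (FGT₂) = 0.16735.
After the £30 transfer: below the line — £50, £130; squared poverty gap index (FGT₂) = 0.08367.
Reduction = 0.16735 − 0.08367 = 0.084.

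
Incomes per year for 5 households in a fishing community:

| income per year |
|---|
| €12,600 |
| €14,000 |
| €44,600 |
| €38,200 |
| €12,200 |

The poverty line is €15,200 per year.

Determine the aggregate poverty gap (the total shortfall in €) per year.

Below z: €12,200, €12,600, €14,000 (q = 3 of N = 5).
Individual gaps: 15200−12200 = 3000; 15200−12600 = 2600; 15200−14000 = 1200.
Aggregate gap = €6,800.

€6,800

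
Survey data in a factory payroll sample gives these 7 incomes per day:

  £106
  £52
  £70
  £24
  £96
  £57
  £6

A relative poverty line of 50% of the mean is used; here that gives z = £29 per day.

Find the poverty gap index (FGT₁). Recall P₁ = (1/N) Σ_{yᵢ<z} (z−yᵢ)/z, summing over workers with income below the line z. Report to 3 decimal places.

Incomes under z: £6, £24 (q = 2 of N = 7).
Normalized shortfalls: (29−6)/29 = 0.7931; (29−24)/29 = 0.1724.
Sum of shortfalls = 0.965517; P₁ averages over all N: 0.965517 / 7 = 0.138.

0.138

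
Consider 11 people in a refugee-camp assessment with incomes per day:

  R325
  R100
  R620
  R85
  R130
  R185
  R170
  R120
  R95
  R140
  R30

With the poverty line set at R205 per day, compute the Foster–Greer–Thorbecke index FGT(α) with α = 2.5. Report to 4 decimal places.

Below the line: R30, R85, R95, R100, R120, R130, R140, R170, R185 (q = 9 of N = 11).
Normalized shortfalls: (205−30)/205 = 0.8537; (205−85)/205 = 0.5854; (205−95)/205 = 0.5366; (205−100)/205 = 0.5122; (205−120)/205 = 0.4146; (205−130)/205 = 0.3659; (205−140)/205 = 0.3171; (205−170)/205 = 0.1707; (205−185)/205 = 0.0976.
Raised to α = 2.5: 0.67330; 0.26216; 0.21091; 0.18775; 0.11070; 0.08096; 0.05661; 0.01204; 0.00297.
Sum = 1.597419; FGT(2.5) = 1.597419 / 11 = 0.1452.

0.1452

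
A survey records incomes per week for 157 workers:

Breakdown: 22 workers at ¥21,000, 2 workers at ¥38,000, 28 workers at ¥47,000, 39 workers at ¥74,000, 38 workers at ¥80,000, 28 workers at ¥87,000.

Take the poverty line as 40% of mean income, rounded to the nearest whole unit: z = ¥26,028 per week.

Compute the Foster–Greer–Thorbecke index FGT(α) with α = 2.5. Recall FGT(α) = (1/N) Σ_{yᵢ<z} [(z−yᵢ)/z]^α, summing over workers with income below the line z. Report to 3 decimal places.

Below z: 22×¥21,000 (q = 22 of N = 157).
Normalized shortfalls: (26028−21000)/26028 = 0.1932 (×22).
Raised to α = 2.5: 0.01640 (×22).
Sum = 0.360835; FGT(2.5) = 0.360835 / 157 = 0.002.

0.002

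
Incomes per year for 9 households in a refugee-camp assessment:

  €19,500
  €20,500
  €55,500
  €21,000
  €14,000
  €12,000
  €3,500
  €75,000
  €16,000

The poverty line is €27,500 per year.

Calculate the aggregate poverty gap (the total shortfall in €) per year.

€86,000

Below z: €3,500, €12,000, €14,000, €16,000, €19,500, €20,500, €21,000 (q = 7 of N = 9).
Individual gaps: 27500−3500 = 24000; 27500−12000 = 15500; 27500−14000 = 13500; 27500−16000 = 11500; 27500−19500 = 8000; 27500−20500 = 7000; 27500−21000 = 6500.
Aggregate gap = €86,000.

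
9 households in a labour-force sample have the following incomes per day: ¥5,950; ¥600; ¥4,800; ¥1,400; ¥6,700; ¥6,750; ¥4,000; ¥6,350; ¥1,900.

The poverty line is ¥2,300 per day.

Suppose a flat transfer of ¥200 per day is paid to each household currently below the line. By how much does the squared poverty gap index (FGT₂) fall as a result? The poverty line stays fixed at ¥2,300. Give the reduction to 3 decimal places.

0.023

Before: below the line — ¥600, ¥1,400, ¥1,900; squared poverty gap index (FGT₂) = 0.08108.
After the ¥200 transfer: below the line — ¥800, ¥1,600, ¥2,100; squared poverty gap index (FGT₂) = 0.05839.
Reduction = 0.08108 − 0.05839 = 0.023.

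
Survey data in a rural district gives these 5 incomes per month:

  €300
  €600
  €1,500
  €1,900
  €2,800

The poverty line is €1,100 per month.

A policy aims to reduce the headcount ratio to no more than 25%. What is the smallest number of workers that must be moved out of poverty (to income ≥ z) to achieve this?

2 of the 5 workers are poor, so H = 2/5 = 0.400.
A headcount ratio of at most 25% allows at most ⌊0.25 × 5⌋ = 1 poor workers.
So at least 2 − 1 = 1 must be lifted.

1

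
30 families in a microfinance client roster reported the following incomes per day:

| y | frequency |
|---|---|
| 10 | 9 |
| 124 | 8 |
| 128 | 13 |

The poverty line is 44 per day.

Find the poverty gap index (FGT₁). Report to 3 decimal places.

0.232

Incomes under z: 9×10 (q = 9 of N = 30).
Gap ratios (z−y)/z: (44−10)/44 = 0.7727 (×9).
Σ = 6.954545. Dividing by the full population N = 30 gives P₁ = 0.232.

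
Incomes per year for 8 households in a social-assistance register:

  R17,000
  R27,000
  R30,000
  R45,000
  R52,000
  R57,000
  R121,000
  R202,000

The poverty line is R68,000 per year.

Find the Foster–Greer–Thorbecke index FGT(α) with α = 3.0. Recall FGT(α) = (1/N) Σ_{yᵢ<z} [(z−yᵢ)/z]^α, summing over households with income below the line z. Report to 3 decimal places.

Below the line: R17,000, R27,000, R30,000, R45,000, R52,000, R57,000 (q = 6 of N = 8).
Normalized shortfalls: (68000−17000)/68000 = 0.7500; (68000−27000)/68000 = 0.6029; (68000−30000)/68000 = 0.5588; (68000−45000)/68000 = 0.3382; (68000−52000)/68000 = 0.2353; (68000−57000)/68000 = 0.1618.
Raised to α = 3.0: 0.42188; 0.21919; 0.17451; 0.03870; 0.01303; 0.00423.
Sum = 0.871533; FGT(3.0) = 0.871533 / 8 = 0.109.

0.109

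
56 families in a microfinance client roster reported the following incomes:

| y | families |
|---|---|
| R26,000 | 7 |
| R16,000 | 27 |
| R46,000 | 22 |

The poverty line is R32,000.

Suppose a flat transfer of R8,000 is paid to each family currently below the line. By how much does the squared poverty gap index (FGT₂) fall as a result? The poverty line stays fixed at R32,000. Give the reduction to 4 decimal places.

Before: below the line — 27×R16,000, 7×R26,000; squared poverty gap index (FGT₂) = 0.124930.
After the R8,000 transfer: below the line — 27×R24,000; squared poverty gap index (FGT₂) = 0.030134.
Reduction = 0.124930 − 0.030134 = 0.0948.

0.0948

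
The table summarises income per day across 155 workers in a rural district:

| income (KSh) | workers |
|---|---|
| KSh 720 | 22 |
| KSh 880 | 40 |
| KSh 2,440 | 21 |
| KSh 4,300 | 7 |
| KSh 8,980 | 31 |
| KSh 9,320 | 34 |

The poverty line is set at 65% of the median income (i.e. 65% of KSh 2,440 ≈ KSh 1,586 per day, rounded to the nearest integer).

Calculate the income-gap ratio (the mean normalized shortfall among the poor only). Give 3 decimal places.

Below z: 22×KSh 720, 40×KSh 880 (q = 62 of N = 155).
Relative gaps: 0.5460 (×22), 0.4451 (×40); sum = 29.818411.
I averages over the q = 62 poor units only: 29.818411 / 62 = 0.481.

0.481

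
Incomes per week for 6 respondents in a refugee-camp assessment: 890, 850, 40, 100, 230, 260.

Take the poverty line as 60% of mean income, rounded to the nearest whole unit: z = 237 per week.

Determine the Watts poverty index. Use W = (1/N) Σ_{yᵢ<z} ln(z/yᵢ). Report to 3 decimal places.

0.445

Incomes under z: 40, 100, 230 (q = 3 of N = 6).
Log shortfalls: ln(237/40) = 1.7792; ln(237/100) = 0.8629; ln(237/230) = 0.0300.
W = 2.672051 / 6 = 0.445.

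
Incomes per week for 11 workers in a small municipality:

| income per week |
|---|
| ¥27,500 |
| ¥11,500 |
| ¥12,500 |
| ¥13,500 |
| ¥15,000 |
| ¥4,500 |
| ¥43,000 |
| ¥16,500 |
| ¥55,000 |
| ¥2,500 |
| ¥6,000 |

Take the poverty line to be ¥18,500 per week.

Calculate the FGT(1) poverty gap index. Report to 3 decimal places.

0.324

Incomes under z: ¥2,500, ¥4,500, ¥6,000, ¥11,500, ¥12,500, ¥13,500, ¥15,000, ¥16,500 (q = 8 of N = 11).
Relative gaps: (18500−2500)/18500 = 0.8649; (18500−4500)/18500 = 0.7568; (18500−6000)/18500 = 0.6757; (18500−11500)/18500 = 0.3784; (18500−12500)/18500 = 0.3243; (18500−13500)/18500 = 0.2703; (18500−15000)/18500 = 0.1892; (18500−16500)/18500 = 0.1081.
Σ = 3.567568. Dividing by the full population N = 11 gives P₁ = 0.324.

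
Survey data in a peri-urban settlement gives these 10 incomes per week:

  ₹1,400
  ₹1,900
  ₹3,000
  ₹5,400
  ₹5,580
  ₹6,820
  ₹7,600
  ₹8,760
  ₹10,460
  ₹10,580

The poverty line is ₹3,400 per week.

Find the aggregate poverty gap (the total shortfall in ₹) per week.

₹3,900

Below z: ₹1,400, ₹1,900, ₹3,000 (q = 3 of N = 10).
Individual gaps: 3400−1400 = 2000; 3400−1900 = 1500; 3400−3000 = 400.
Aggregate gap = ₹3,900.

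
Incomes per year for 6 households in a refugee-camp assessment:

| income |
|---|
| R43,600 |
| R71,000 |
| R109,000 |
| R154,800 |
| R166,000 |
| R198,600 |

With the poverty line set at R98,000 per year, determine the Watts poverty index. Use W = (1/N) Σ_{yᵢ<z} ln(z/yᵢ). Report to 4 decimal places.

0.1887

Poor units: R43,600, R71,000 (q = 2 of N = 6).
Log gaps: ln(98000/43600) = 0.8099; ln(98000/71000) = 0.3223.
W = 1.132198 / 6 = 0.1887.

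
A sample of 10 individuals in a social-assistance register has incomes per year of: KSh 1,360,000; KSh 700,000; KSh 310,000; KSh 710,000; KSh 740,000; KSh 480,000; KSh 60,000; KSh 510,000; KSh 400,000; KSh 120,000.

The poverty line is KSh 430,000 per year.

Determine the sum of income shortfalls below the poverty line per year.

Below z: KSh 60,000, KSh 120,000, KSh 310,000, KSh 400,000 (q = 4 of N = 10).
Individual gaps: 430000−60000 = 370000; 430000−120000 = 310000; 430000−310000 = 120000; 430000−400000 = 30000.
Aggregate gap = KSh 830,000.

KSh 830,000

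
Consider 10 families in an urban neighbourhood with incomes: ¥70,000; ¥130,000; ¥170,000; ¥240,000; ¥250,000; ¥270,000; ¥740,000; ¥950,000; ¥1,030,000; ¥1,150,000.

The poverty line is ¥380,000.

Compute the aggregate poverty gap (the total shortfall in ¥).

Poor units: ¥70,000, ¥130,000, ¥170,000, ¥240,000, ¥250,000, ¥270,000 (q = 6 of N = 10).
Individual gaps: 380000−70000 = 310000; 380000−130000 = 250000; 380000−170000 = 210000; 380000−240000 = 140000; 380000−250000 = 130000; 380000−270000 = 110000.
Aggregate gap = ¥1,150,000.

¥1,150,000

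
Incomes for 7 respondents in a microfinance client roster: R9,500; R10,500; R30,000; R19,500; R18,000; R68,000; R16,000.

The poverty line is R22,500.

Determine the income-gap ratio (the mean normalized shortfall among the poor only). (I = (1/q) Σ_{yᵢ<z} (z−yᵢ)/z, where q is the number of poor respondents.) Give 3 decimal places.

0.347

Below z: R9,500, R10,500, R16,000, R18,000, R19,500 (q = 5 of N = 7).
Shortfall ratios (z−y)/z: 0.5778, 0.5333, 0.2889, 0.2000, 0.1333; sum = 1.733333.
The income-gap ratio divides by q (the poor only): 1.733333 / 5 = 0.347.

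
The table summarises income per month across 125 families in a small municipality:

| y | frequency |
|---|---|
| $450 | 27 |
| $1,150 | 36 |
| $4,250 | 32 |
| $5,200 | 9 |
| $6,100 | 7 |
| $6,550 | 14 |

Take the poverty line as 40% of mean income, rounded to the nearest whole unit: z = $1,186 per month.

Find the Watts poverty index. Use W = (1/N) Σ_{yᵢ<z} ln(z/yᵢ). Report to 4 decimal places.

Incomes under z: 27×$450, 36×$1,150 (q = 63 of N = 125).
Log shortfalls: ln(1186/450) = 0.9691 (×27); ln(1186/1150) = 0.0308 (×36).
W = 27.275215 / 125 = 0.2182.

0.2182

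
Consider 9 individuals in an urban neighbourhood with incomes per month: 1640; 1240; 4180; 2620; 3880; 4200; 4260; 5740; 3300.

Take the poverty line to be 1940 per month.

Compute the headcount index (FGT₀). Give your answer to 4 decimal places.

0.2222

2 of the 9 individuals have income below 1940.
H = 2/9 = 0.2222.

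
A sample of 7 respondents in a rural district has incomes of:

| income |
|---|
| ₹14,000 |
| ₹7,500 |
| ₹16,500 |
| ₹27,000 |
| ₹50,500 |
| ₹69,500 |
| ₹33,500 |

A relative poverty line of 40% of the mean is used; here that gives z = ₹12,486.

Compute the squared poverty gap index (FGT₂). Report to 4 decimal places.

0.0228

Incomes under z: ₹7,500 (q = 1 of N = 7).
Shortfall ratios: (12486−7500)/12486 = 0.3993.
Squared: 0.1595.
Sum = 0.159462; P₂ = 0.159462 / 7 = 0.0228.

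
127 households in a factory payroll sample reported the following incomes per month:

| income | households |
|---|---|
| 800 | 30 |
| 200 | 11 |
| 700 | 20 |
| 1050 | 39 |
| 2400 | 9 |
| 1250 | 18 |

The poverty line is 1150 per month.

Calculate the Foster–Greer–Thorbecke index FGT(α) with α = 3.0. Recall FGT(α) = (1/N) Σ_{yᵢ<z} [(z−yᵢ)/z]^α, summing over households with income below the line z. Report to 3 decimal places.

0.065

Below the line: 11×200, 20×700, 30×800, 39×1050 (q = 100 of N = 127).
Normalized shortfalls: (1150−200)/1150 = 0.8261 (×11); (1150−700)/1150 = 0.3913 (×20); (1150−800)/1150 = 0.3043 (×30); (1150−1050)/1150 = 0.0870 (×39).
Raised to α = 3.0: 0.56374 (×11); 0.05992 (×20); 0.02819 (×30); 0.00066 (×39).
Sum = 8.270814; FGT(3.0) = 8.270814 / 127 = 0.065.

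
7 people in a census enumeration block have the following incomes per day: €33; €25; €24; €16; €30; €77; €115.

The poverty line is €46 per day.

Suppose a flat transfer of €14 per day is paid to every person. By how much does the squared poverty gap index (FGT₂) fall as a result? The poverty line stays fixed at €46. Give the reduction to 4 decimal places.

Before: below the line — €16, €24, €25, €30, €33; squared poverty gap index (FGT₂) = 0.151904.
After the €14 transfer: below the line — €30, €38, €39, €44; squared poverty gap index (FGT₂) = 0.025182.
Reduction = 0.151904 − 0.025182 = 0.1267.

0.1267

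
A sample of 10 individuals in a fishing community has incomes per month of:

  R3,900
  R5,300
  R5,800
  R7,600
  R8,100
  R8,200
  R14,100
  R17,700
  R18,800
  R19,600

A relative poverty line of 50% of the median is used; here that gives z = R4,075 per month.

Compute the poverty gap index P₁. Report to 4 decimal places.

0.0043

Poor units: R3,900 (q = 1 of N = 10).
Relative gaps: (4075−3900)/4075 = 0.0429.
Σ = 0.042945. Dividing by the full population N = 10 gives P₁ = 0.0043.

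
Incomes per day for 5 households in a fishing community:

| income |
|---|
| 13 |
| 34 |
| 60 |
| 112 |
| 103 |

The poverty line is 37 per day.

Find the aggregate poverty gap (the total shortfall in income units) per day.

27

Incomes under z: 13, 34 (q = 2 of N = 5).
Individual gaps: 37−13 = 24; 37−34 = 3.
Aggregate gap = 27.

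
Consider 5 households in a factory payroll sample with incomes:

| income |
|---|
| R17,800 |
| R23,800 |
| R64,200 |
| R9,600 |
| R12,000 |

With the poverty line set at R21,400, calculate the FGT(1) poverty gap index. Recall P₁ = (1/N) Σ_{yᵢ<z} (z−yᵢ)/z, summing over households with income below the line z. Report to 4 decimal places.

0.2318

Below the line: R9,600, R12,000, R17,800 (q = 3 of N = 5).
Relative gaps: (21400−9600)/21400 = 0.5514; (21400−12000)/21400 = 0.4393; (21400−17800)/21400 = 0.1682.
Sum of shortfalls = 1.158879; P₁ averages over all N: 1.158879 / 5 = 0.2318.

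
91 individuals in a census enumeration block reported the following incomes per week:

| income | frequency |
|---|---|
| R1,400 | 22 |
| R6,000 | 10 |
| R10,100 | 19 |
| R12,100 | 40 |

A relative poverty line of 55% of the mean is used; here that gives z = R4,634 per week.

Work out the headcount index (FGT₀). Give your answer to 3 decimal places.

22 of the 91 individuals have income below R4,634.
H = 22/91 = 0.242.

0.242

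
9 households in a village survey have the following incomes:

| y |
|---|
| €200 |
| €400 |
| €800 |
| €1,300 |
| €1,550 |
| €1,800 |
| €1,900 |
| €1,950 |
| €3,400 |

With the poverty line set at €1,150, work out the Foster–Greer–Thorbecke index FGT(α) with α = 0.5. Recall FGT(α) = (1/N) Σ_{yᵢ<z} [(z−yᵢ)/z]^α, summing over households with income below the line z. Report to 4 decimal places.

Poor units: €200, €400, €800 (q = 3 of N = 9).
Relative gaps: (1150−200)/1150 = 0.8261; (1150−400)/1150 = 0.6522; (1150−800)/1150 = 0.3043.
Raised to α = 0.5: 0.90889; 0.80757; 0.55168.
Sum = 2.268143; FGT(0.5) = 2.268143 / 9 = 0.2520.

0.2520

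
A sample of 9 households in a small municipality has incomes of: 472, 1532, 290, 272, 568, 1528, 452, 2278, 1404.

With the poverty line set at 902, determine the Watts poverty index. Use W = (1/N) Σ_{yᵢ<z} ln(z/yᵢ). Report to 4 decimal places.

0.4594

Below the line: 272, 290, 452, 472, 568 (q = 5 of N = 9).
Log gaps: ln(902/272) = 1.1988; ln(902/290) = 1.1347; ln(902/452) = 0.6909; ln(902/472) = 0.6476; ln(902/568) = 0.4625.
W = 4.134607 / 9 = 0.4594.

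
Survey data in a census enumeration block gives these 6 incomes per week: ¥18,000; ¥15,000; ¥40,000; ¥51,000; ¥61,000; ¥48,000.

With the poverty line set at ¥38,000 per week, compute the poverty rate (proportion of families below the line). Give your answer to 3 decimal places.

0.333

2 of the 6 families have income below ¥38,000.
H = 2/6 = 0.333.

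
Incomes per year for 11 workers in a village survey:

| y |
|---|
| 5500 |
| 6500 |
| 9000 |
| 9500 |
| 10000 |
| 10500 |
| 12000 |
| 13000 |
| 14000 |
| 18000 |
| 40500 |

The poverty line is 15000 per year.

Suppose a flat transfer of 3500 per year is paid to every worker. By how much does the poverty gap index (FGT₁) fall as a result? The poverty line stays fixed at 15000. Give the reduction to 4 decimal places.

0.1636

Before: below the line — 5500, 6500, 9000, 9500, 10000, 10500, 12000, 13000, 14000; poverty gap index (FGT₁) = 0.272727.
After the 3500 transfer: below the line — 9000, 10000, 12500, 13000, 13500, 14000; poverty gap index (FGT₁) = 0.109091.
Reduction = 0.272727 − 0.109091 = 0.1636.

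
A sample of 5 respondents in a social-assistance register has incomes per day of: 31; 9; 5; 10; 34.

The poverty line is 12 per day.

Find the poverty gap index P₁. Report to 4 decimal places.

Below the line: 5, 9, 10 (q = 3 of N = 5).
Shortfall ratios: (12−5)/12 = 0.5833; (12−9)/12 = 0.2500; (12−10)/12 = 0.1667.
Σ = 1.000000. Dividing by the full population N = 5 gives P₁ = 0.2000.

0.2000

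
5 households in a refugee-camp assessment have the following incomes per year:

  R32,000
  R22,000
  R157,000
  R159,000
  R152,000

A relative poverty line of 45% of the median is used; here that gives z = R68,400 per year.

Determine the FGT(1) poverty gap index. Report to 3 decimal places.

Poor units: R22,000, R32,000 (q = 2 of N = 5).
Gap ratios (z−y)/z: (68400−22000)/68400 = 0.6784; (68400−32000)/68400 = 0.5322.
Σ = 1.210526. Dividing by the full population N = 5 gives P₁ = 0.242.

0.242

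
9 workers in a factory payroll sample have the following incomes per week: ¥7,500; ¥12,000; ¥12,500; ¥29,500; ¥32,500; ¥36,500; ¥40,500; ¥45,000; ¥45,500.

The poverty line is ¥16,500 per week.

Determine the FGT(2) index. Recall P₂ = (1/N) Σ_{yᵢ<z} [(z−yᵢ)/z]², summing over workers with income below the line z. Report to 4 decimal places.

0.0479

Below the line: ¥7,500, ¥12,000, ¥12,500 (q = 3 of N = 9).
Shortfall ratios: (16500−7500)/16500 = 0.5455; (16500−12000)/16500 = 0.2727; (16500−12500)/16500 = 0.2424.
Squared: 0.2975; 0.0744; 0.0588.
Sum = 0.430670; P₂ = 0.430670 / 9 = 0.0479.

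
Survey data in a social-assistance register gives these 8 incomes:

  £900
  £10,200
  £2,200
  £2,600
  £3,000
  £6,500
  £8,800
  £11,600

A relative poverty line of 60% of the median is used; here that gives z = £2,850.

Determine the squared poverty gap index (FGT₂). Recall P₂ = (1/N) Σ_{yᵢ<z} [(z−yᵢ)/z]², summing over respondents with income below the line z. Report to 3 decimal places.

Below z: £900, £2,200, £2,600 (q = 3 of N = 8).
Normalized shortfalls: (2850−900)/2850 = 0.6842; (2850−2200)/2850 = 0.2281; (2850−2600)/2850 = 0.0877.
Squared: 0.4681; 0.0520; 0.0077.
Sum = 0.527855; P₂ = 0.527855 / 8 = 0.066.

0.066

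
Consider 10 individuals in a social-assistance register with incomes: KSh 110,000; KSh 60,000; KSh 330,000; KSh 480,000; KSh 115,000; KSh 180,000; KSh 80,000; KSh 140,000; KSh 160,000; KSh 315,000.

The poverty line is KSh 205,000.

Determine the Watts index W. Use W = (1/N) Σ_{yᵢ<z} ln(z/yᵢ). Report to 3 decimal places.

0.413

Below z: KSh 60,000, KSh 80,000, KSh 110,000, KSh 115,000, KSh 140,000, KSh 160,000, KSh 180,000 (q = 7 of N = 10).
Log gaps: ln(205000/60000) = 1.2287; ln(205000/80000) = 0.9410; ln(205000/110000) = 0.6225; ln(205000/115000) = 0.5781; ln(205000/140000) = 0.3814; ln(205000/160000) = 0.2478; ln(205000/180000) = 0.1301.
W = 4.129513 / 10 = 0.413.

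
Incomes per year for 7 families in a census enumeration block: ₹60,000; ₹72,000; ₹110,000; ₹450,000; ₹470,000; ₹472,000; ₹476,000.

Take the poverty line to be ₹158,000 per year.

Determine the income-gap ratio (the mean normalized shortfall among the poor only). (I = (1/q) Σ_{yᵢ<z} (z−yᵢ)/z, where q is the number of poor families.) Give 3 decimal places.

Incomes under z: ₹60,000, ₹72,000, ₹110,000 (q = 3 of N = 7).
Shortfall ratios (z−y)/z: 0.6203, 0.5443, 0.3038; sum = 1.468354.
I averages over the q = 3 poor units only: 1.468354 / 3 = 0.489.

0.489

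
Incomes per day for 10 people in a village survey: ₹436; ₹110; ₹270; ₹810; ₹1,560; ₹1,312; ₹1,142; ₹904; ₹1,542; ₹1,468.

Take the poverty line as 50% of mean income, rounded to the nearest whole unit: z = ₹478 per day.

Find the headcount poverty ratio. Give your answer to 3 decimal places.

0.300

3 of the 10 people have income below ₹478.
H = 3/10 = 0.300.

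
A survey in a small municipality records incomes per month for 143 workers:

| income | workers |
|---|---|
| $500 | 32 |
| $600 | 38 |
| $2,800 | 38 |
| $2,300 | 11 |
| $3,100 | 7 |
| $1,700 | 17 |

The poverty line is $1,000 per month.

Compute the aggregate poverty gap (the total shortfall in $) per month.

$31,200

Below the line: 32×$500, 38×$600 (q = 70 of N = 143).
Individual gaps: 32×(1000−500) = 16000; 38×(1000−600) = 15200.
Aggregate gap = $31,200.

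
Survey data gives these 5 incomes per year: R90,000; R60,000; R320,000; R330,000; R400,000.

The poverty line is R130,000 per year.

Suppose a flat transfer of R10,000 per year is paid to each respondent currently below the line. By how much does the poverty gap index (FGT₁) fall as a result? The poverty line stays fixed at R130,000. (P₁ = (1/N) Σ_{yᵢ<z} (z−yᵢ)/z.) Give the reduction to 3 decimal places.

Before: below the line — R60,000, R90,000; poverty gap index (FGT₁) = 0.16923.
After the R10,000 transfer: below the line — R70,000, R100,000; poverty gap index (FGT₁) = 0.13846.
Reduction = 0.16923 − 0.13846 = 0.031.

0.031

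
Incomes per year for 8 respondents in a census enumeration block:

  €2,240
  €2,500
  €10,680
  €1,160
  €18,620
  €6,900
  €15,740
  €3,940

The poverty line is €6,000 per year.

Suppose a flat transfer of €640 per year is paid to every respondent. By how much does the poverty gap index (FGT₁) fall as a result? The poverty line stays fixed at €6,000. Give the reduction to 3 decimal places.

0.053

Before: below the line — €1,160, €2,240, €2,500, €3,940; poverty gap index (FGT₁) = 0.29500.
After the €640 transfer: below the line — €1,800, €2,880, €3,140, €4,580; poverty gap index (FGT₁) = 0.24167.
Reduction = 0.29500 − 0.24167 = 0.053.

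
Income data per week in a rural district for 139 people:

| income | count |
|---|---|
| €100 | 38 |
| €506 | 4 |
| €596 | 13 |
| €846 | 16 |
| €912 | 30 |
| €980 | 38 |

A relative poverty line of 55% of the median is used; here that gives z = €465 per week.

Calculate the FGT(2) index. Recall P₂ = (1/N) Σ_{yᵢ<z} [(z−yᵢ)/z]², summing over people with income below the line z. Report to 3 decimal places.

0.168

Incomes under z: 38×€100 (q = 38 of N = 139).
Relative gaps: (465−100)/465 = 0.7849 (×38).
Squared: 0.6161 (×38).
Sum = 23.413343; P₂ = 23.413343 / 139 = 0.168.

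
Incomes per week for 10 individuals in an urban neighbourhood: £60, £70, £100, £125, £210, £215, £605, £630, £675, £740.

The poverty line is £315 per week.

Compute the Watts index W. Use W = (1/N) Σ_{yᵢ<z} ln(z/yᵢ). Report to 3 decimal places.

Below z: £60, £70, £100, £125, £210, £215 (q = 6 of N = 10).
Log shortfalls: ln(315/60) = 1.6582; ln(315/70) = 1.5041; ln(315/100) = 1.1474; ln(315/125) = 0.9243; ln(315/210) = 0.4055; ln(315/215) = 0.3819.
W = 6.021367 / 10 = 0.602.

0.602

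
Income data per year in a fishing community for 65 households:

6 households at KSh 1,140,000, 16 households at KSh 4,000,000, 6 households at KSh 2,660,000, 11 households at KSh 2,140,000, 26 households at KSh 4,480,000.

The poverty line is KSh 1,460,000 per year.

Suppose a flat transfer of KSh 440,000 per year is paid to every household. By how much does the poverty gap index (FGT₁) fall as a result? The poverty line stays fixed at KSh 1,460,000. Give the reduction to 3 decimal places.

Before: below the line — 6×KSh 1,140,000; poverty gap index (FGT₁) = 0.02023.
After the KSh 440,000 transfer: below the line — none; poverty gap index (FGT₁) = 0.00000.
Reduction = 0.02023 − 0.00000 = 0.020.

0.020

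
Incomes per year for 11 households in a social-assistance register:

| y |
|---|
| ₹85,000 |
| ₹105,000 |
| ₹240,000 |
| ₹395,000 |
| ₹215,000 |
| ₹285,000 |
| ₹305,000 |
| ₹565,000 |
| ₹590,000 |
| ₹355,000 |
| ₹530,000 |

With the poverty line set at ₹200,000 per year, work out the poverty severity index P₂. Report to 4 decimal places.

Below the line: ₹85,000, ₹105,000 (q = 2 of N = 11).
Normalized shortfalls: (200000−85000)/200000 = 0.5750; (200000−105000)/200000 = 0.4750.
Squared: 0.3306; 0.2256.
Sum = 0.556250; P₂ = 0.556250 / 11 = 0.0506.

0.0506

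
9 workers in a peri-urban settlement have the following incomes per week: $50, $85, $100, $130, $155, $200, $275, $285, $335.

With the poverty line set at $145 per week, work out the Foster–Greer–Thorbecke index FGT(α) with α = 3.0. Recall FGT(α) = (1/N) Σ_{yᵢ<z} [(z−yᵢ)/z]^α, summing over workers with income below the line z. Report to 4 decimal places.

0.0426

Below z: $50, $85, $100, $130 (q = 4 of N = 9).
Normalized shortfalls: (145−50)/145 = 0.6552; (145−85)/145 = 0.4138; (145−100)/145 = 0.3103; (145−130)/145 = 0.1034.
Raised to α = 3.0: 0.28123; 0.07085; 0.02989; 0.00111.
Sum = 0.383083; FGT(3.0) = 0.383083 / 9 = 0.0426.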